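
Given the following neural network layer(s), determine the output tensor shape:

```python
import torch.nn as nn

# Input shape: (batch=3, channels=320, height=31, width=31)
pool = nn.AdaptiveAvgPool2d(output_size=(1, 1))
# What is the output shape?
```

Input: (3, 320, 31, 31) -> Output: (3, 320, 1, 1)

Answer: (3, 320, 1, 1)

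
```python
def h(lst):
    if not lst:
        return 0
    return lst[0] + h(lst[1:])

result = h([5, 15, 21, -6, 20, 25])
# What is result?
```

5 + 15 + 21 + (-6) + 20 + 25 + 0 = 80

Answer: 80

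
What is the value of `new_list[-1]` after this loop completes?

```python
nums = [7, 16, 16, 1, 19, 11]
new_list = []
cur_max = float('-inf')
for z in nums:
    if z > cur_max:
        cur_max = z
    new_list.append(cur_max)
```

Running max ends at 19
`new_list` takes the values: [] → [7] → [7, 16] → [7, 16, 16] → [7, 16, 16, 16] → [7, 16, 16, 16, 19] → [7, 16, 16, 16, 19, 19]
So `new_list[-1]` = 19

Answer: 19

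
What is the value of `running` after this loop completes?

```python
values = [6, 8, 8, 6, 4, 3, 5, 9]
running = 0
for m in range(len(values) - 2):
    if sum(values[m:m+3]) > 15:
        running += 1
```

Count windows with sum > 15
`running` takes the values: 0 → 1 → 2 → 3 → 4

Answer: 4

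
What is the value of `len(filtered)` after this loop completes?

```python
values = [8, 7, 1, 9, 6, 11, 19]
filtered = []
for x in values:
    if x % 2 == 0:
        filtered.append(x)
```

Count even numbers in [8, 7, 1, 9, 6, 11, 19]
`filtered` takes the values: [] → [8] → [8, 6]
So `len(filtered)` = 2

Answer: 2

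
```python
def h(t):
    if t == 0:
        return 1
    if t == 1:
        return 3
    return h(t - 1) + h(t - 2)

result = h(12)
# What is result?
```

Build up from base cases: h(0)=1, h(1)=3, h(2)=4, h(3)=7, h(4)=11, h(5)=18, h(6)=29, ..., h(12)=521

Answer: 521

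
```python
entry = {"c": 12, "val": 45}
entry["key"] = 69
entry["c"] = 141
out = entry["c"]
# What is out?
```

Trace:
`entry = {"c": 12, "val": 45}` → entry = {'c': 12, 'val': 45}
`entry["key"] = 69` → entry = {'c': 12, 'val': 45, 'key': 69}
`entry["c"] = 141` → entry = {'c': 141, 'val': 45, 'key': 69}
`out = entry["c"]` → out = 141
So out = 141

Answer: 141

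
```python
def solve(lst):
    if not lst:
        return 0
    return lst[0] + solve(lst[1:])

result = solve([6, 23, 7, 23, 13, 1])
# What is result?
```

6 + 23 + 7 + 23 + 13 + 1 + 0 = 73

Answer: 73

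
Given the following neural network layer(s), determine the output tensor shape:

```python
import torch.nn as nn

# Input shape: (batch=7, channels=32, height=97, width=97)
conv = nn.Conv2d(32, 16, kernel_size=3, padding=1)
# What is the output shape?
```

Input: (7, 32, 97, 97) -> Output: (7, 16, 97, 97)

Answer: (7, 16, 97, 97)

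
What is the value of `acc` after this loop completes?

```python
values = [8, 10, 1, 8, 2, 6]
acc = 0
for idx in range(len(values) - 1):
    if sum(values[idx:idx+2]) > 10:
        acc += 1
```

Count windows with sum > 10
`acc` takes the values: 0 → 1 → 2

Answer: 2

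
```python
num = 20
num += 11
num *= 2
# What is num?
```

Trace:
`num = 20` → num = 20
`num += 11` → num = 31
`num *= 2` → num = 62
So num = 62

Answer: 62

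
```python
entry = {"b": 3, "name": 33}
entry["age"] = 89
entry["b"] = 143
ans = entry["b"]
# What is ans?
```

Trace:
`entry = {"b": 3, "name": 33}` → entry = {'b': 3, 'name': 33}
`entry["age"] = 89` → entry = {'b': 3, 'name': 33, 'age': 89}
`entry["b"] = 143` → entry = {'b': 143, 'name': 33, 'age': 89}
`ans = entry["b"]` → ans = 143
So ans = 143

Answer: 143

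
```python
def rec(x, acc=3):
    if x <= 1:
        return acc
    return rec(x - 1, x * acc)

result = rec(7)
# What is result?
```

Accumulator trace (n, acc): (7, 3) -> (6, 21) -> (5, 126) -> (4, 630) -> (3, 2520) -> (2, 7560) -> (1, 15120) -> return 15120

Answer: 15120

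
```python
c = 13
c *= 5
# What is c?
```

Trace:
`c = 13` → c = 13
`c *= 5` → c = 65
So c = 65

Answer: 65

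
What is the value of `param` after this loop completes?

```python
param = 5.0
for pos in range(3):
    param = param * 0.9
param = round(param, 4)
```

Exponential decay: 5.0 * 0.9^3
`param` takes the values: 5.0 → 4.5 → 4.05 → 3.645

Answer: 3.645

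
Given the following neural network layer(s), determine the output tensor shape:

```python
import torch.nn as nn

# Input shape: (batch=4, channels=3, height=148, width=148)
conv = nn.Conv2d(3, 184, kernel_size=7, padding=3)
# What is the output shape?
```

Input: (4, 3, 148, 148) -> Output: (4, 184, 148, 148)

Answer: (4, 184, 148, 148)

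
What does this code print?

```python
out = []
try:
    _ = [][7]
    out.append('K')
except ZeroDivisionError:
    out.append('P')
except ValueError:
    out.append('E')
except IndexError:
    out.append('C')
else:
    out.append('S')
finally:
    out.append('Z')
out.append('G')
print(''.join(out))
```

Execution trace: 'C' (except IndexError) → 'Z' (finally) → 'G' (after the try/except). Output: CZG

Answer: CZG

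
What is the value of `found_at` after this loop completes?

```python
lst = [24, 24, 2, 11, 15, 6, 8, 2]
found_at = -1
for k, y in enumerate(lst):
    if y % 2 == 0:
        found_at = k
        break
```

First even number index in [24, 24, 2, 11, 15, 6, 8, 2]
`found_at` takes the values: -1 → 0

Answer: 0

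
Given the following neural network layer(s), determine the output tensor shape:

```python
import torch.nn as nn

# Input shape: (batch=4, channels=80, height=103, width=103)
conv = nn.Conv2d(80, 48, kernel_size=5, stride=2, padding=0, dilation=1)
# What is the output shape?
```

Input: (4, 80, 103, 103) -> Output: (4, 48, 50, 50)

Answer: (4, 48, 50, 50)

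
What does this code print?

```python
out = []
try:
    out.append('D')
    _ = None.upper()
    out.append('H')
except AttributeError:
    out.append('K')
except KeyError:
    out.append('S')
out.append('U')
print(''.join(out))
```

Execution trace: 'D' (try body) → 'K' (except AttributeError) → 'U' (after the try/except). Output: DKU

Answer: DKU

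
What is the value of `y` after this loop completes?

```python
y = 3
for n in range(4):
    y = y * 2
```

Multiply by 2, 4 times: 3 * 2^4 = 48
`y` takes the values: 3 → 6 → 12 → 24 → 48

Answer: 48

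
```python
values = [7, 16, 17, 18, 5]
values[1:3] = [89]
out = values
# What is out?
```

Trace:
`values = [7, 16, 17, 18, 5]` → values = [7, 16, 17, 18, 5]
`values[1:3] = [89]` → values = [7, 89, 18, 5]
`out = values` → out = [7, 89, 18, 5]
So out = [7, 89, 18, 5]

Answer: [7, 89, 18, 5]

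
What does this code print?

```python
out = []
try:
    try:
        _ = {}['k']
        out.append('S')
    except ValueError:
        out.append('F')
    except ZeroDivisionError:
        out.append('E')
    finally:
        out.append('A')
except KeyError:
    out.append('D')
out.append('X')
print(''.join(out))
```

Execution trace: 'A' (finally) → 'D' (outer except KeyError) → 'X' (after the try/except). Output: ADX

Answer: ADX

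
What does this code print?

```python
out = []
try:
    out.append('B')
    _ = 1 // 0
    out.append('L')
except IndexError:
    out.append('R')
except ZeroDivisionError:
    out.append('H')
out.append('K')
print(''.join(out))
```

Execution trace: 'B' (try body) → 'H' (except ZeroDivisionError) → 'K' (after the try/except). Output: BHK

Answer: BHK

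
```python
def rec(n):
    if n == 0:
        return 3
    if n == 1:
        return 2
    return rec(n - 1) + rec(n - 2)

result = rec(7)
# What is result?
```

Build up from base cases: rec(0)=3, rec(1)=2, rec(2)=5, rec(3)=7, rec(4)=12, rec(5)=19, rec(6)=31, ..., rec(7)=50

Answer: 50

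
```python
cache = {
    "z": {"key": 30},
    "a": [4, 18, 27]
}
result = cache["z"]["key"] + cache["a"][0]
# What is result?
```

Trace:
`cache = { ...` → cache = {'z': {'key': 30}, 'a': [4, 18, 27]}
`result = cache["z"]["key"] + cache["a"][0]` → result = 34
So result = 34

Answer: 34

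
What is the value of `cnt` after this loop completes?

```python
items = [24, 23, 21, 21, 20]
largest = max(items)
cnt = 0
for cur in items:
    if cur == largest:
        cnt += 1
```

Count of max value 24 in [24, 23, 21, 21, 20]
`cnt` takes the values: 0 → 1

Answer: 1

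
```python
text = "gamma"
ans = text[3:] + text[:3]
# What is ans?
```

Trace:
`text = "gamma"` → text = 'gamma'
`ans = text[3:] + text[:3]` → ans = 'magam'
So ans = 'magam'

Answer: 'magam'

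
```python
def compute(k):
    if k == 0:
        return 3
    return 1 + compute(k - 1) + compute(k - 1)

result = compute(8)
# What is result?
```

compute(k) = 1 + 2·compute(k-1), compute(0)=3. Closed form: (3+1)·2^8 - 1 = 1023.

Answer: 1023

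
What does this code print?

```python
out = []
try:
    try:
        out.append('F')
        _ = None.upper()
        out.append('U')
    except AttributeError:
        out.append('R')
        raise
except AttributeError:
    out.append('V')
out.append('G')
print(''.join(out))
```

Execution trace: 'F' (inner try body) → 'R' (inner except AttributeError) → 'V' (outer except AttributeError) → 'G' (after the try/except). Output: FRVG

Answer: FRVG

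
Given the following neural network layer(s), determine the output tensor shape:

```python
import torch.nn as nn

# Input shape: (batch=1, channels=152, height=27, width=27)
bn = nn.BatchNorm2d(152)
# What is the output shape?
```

Input: (1, 152, 27, 27) -> Output: (1, 152, 27, 27)

Answer: (1, 152, 27, 27)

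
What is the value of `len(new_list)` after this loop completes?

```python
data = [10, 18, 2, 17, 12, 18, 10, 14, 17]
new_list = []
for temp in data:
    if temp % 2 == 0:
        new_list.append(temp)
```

Count even numbers in [10, 18, 2, 17, 12, 18, 10, 14, 17]
`new_list` takes the values: [] → [10] → [10, 18] → [10, 18, 2] → [10, 18, 2, 12] → [10, 18, 2, 12, 18] → [10, 18, 2, 12, 18, 10] → [10, 18, 2, 12, 18, 10, 14]
So `len(new_list)` = 7

Answer: 7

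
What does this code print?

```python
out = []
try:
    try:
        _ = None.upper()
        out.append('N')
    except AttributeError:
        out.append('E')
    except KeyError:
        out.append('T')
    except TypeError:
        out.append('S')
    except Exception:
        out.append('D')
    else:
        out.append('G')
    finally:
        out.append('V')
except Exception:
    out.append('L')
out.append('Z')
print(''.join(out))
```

Execution trace: 'E' (inner except AttributeError) → 'V' (inner finally) → 'Z' (after the try/except). Output: EVZ

Answer: EVZ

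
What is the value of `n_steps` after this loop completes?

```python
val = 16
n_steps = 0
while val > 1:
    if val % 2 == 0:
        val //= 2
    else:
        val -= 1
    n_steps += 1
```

Steps to reduce 16 to 1
`n_steps` takes the values: 0 → 1 → 2 → 3 → 4

Answer: 4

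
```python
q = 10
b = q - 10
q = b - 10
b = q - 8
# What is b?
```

Trace:
`q = 10` → q = 10
`b = q - 10` → b = 0
`q = b - 10` → q = -10
`b = q - 8` → b = -18
So b = -18

Answer: -18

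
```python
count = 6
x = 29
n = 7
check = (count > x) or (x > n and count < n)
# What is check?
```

Trace:
`count = 6` → count = 6
`x = 29` → x = 29
`n = 7` → n = 7
`check = (count > x) or (x > n and count < n)` → check = True
So check = True

Answer: True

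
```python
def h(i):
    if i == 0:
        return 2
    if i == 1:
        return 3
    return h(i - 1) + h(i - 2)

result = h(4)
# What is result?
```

Build up from base cases: h(0)=2, h(1)=3, h(2)=5, h(3)=8, h(4)=13

Answer: 13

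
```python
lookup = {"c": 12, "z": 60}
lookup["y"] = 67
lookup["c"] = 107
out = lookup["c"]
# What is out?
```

Trace:
`lookup = {"c": 12, "z": 60}` → lookup = {'c': 12, 'z': 60}
`lookup["y"] = 67` → lookup = {'c': 12, 'z': 60, 'y': 67}
`lookup["c"] = 107` → lookup = {'c': 107, 'z': 60, 'y': 67}
`out = lookup["c"]` → out = 107
So out = 107

Answer: 107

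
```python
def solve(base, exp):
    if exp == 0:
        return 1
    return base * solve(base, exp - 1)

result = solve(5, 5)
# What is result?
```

solve(5, 5) = 5 * 5 * 5 * 5 * 5 = 3125

Answer: 3125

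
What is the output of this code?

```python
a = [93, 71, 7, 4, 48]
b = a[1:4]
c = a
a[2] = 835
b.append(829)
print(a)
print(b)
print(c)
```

Key concept: slice vs alias.
Step by step:
`a = [93, 71, 7, 4, 48]` → a = [93, 71, 7, 4, 48]
`b = a[1:4]` → b = [71, 7, 4]
`c = a` → c = [93, 71, 7, 4, 48] (same object as a)
`a[2] = 835` → a = [93, 71, 835, 4, 48] (same object as c); c = [93, 71, 835, 4, 48] (same object as a)
`b.append(829)` → b = [71, 7, 4, 829]
`print(a)` → prints [93, 71, 835, 4, 48]
`print(b)` → prints [71, 7, 4, 829]
`print(c)` → prints [93, 71, 835, 4, 48]

Answer:
[93, 71, 835, 4, 48]
[71, 7, 4, 829]
[93, 71, 835, 4, 48]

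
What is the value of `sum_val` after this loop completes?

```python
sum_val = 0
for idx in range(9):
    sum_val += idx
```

Sum of 0 to 8 = 36
`sum_val` takes the values: 0 → 1 → 3 → 6 → 10 → 15 → 21 → 28 → 36

Answer: 36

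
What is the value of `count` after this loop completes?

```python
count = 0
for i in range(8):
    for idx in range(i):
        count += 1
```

Triangle number: 0+1+2+...+7
`count` takes the values: 0 → 1 → 2 → 3 → 4 → 5 → 6 → 7 → 8 → 9 → 10 → 11 → 12 → 13 → 14 → 15 → 16 → 17 → 18 → 19 → 20 → 21 → 22 → 23 → 24 → 25 → 26 → 27 → 28

Answer: 28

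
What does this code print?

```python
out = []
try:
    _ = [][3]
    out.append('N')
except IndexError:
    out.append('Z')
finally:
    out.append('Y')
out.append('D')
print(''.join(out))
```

Execution trace: 'Z' (except IndexError) → 'Y' (finally) → 'D' (after the try/except). Output: ZYD

Answer: ZYD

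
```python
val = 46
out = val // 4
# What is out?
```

Trace:
`val = 46` → val = 46
`out = val // 4` → out = 11
So out = 11

Answer: 11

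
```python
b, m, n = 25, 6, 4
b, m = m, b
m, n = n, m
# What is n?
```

Trace:
`b, m, n = 25, 6, 4` → b = 25; m = 6; n = 4
`b, m = m, b` → b = 6; m = 25
`m, n = n, m` → m = 4; n = 25
So n = 25

Answer: 25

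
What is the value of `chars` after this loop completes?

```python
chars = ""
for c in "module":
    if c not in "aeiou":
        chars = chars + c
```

Remove vowels from 'module'
`chars` takes the values: "" → "m" → "md" → "mdl"

Answer: "mdl"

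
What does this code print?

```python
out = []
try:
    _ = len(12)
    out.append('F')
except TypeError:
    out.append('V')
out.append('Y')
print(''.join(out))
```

Execution trace: 'V' (except TypeError) → 'Y' (after the try/except). Output: VY

Answer: VY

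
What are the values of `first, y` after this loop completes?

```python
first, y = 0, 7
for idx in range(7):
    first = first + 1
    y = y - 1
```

first goes 0→7, y goes 7→0
`first, y` takes the values: (0, 7) → (1, 7) → (1, 6) → (2, 6) → (2, 5) → (3, 5) → (3, 4) → (4, 4) → (4, 3) → (5, 3) → (5, 2) → (6, 2) → (6, 1) → (7, 1) → (7, 0)

Answer: 7, 0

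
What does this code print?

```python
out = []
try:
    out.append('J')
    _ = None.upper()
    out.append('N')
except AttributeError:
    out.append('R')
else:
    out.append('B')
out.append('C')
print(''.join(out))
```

Execution trace: 'J' (try body) → 'R' (except AttributeError) → 'C' (after the try/except). Output: JRC

Answer: JRC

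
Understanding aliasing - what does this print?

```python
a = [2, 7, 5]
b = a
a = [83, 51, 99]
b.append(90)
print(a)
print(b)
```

Key concept: rebinding vs mutation: a is rebound to a new list, b still points at the original.
Step by step:
`a = [2, 7, 5]` → a = [2, 7, 5]
`b = a` → b = [2, 7, 5] (same object as a)
`a = [83, 51, 99]` → a = [83, 51, 99]
`b.append(90)` → b = [2, 7, 5, 90]
`print(a)` → prints [83, 51, 99]
`print(b)` → prints [2, 7, 5, 90]

Answer:
[83, 51, 99]
[2, 7, 5, 90]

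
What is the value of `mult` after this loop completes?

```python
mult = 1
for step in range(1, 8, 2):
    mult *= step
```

Product of 1, 3, 5, ... up to 7
`mult` takes the values: 1 → 3 → 15 → 105

Answer: 105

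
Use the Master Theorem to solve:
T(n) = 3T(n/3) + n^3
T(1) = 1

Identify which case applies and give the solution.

a=3, b=3, f(n)=n^3. log_3(3) = 1. Since c=3 > 1 and the regularity condition holds (3(n/3)^3 = (3/3^3)n^3 with 3/3^3 < 1), Case 3 applies: T(n) = Θ(f(n)) = O(n^3).

Answer: O(n^3) - Case 3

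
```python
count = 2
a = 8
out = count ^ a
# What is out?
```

Trace:
`count = 2` → count = 2
`a = 8` → a = 8
`out = count ^ a` → out = 10
So out = 10

Answer: 10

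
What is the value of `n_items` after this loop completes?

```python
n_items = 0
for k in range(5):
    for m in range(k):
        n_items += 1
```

Triangle number: 0+1+2+...+4
`n_items` takes the values: 0 → 1 → 2 → 3 → 4 → 5 → 6 → 7 → 8 → 9 → 10

Answer: 10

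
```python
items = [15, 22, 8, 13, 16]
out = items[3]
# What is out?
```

Trace:
`items = [15, 22, 8, 13, 16]` → items = [15, 22, 8, 13, 16]
`out = items[3]` → out = 13
So out = 13

Answer: 13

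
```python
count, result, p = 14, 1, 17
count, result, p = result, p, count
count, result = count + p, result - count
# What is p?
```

Trace:
`count, result, p = 14, 1, 17` → count = 14; result = 1; p = 17
`count, result, p = result, p, count` → count = 1; result = 17; p = 14
`count, result = count + p, result - count` → count = 15; result = 16
So p = 14

Answer: 14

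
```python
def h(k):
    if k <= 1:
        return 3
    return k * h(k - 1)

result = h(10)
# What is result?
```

h(10) = 10 * 9 * 8 * 7 * 6 * 5 * 4 * 3 * 2 * 3 = 10886400

Answer: 10886400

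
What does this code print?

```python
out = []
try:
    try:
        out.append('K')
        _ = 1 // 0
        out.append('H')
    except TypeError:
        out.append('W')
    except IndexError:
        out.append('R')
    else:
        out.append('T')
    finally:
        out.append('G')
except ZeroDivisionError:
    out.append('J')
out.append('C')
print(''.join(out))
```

Execution trace: 'K' (try body) → 'G' (finally) → 'J' (outer except ZeroDivisionError) → 'C' (after the try/except). Output: KGJC

Answer: KGJC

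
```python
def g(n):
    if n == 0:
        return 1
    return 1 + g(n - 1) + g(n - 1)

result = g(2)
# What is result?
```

g(n) = 1 + 2·g(n-1), g(0)=1. Closed form: (1+1)·2^2 - 1 = 7.

Answer: 7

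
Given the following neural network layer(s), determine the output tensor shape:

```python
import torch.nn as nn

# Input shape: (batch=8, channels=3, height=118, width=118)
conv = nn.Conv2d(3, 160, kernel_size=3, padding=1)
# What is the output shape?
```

Input: (8, 3, 118, 118) -> Output: (8, 160, 118, 118)

Answer: (8, 160, 118, 118)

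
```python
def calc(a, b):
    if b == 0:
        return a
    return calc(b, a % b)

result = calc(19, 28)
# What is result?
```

calc(19, 28) -> calc(28, 19) -> calc(19, 9) -> calc(9, 1) -> calc(1, 0) -> 1

Answer: 1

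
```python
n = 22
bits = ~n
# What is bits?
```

Trace:
`n = 22` → n = 22
`bits = ~n` → bits = -23
So bits = -23

Answer: -23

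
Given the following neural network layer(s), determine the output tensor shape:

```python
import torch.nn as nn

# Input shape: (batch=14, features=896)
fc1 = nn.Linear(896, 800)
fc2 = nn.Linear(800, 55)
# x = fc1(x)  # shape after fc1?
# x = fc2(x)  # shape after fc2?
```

Input: (14, 896) -> after fc1: (14, 800) -> Output: (14, 55)

Answer: (14, 55)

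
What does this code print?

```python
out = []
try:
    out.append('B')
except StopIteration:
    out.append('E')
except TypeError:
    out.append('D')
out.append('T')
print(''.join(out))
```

Execution trace: 'B' (try body, no exception) → 'T' (after the try/except). Output: BT

Answer: BT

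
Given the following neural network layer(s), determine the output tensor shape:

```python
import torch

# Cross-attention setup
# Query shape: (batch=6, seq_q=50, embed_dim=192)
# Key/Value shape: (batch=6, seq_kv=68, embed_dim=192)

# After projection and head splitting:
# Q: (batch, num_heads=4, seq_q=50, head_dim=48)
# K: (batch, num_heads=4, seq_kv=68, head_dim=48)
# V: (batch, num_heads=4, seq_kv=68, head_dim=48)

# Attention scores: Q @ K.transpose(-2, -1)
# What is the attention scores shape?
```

Input: (6, 50, 192) -> Output: (6, 4, 50, 68)

Answer: (6, 4, 50, 68)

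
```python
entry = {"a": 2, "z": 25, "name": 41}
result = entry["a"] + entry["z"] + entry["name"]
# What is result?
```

Trace:
`entry = {"a": 2, "z": 25, "name": 41}` → entry = {'a': 2, 'z': 25, 'name': 41}
`result = entry["a"] + entry["z"] + entry["name"]` → result = 68
So result = 68

Answer: 68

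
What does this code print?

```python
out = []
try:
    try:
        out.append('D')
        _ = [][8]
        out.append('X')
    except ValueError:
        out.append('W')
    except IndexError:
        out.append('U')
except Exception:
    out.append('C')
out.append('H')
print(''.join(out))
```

Execution trace: 'D' (inner try body) → 'U' (inner except IndexError) → 'H' (after the try/except). Output: DUH

Answer: DUH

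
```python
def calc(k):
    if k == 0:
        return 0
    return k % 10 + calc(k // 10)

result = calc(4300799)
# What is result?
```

Sum of digits of 4300799: 9 + 9 + 7 + 0 + 0 + 3 + 4 = 32

Answer: 32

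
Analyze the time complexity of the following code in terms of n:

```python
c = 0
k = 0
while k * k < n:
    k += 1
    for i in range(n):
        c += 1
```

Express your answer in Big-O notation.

Each loop level contributes: √n × n. Multiplying the contributions gives O(n√n).

Answer: O(n√n)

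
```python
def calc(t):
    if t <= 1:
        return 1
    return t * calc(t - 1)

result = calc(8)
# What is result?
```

calc(8) = 8 * 7 * 6 * 5 * 4 * 3 * 2 * 1 = 40320

Answer: 40320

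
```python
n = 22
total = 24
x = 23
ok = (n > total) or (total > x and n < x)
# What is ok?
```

Trace:
`n = 22` → n = 22
`total = 24` → total = 24
`x = 23` → x = 23
`ok = (n > total) or (total > x and n < x)` → ok = True
So ok = True

Answer: True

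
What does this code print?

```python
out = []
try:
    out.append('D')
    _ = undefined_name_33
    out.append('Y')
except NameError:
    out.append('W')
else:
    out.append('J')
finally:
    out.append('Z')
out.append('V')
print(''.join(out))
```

Execution trace: 'D' (try body) → 'W' (except NameError) → 'Z' (finally) → 'V' (after the try/except). Output: DWZV

Answer: DWZV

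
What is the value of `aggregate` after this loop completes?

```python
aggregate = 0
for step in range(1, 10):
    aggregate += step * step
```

Sum of squares 1² to 9² = 285
`aggregate` takes the values: 0 → 1 → 5 → 14 → 30 → 55 → 91 → 140 → 204 → 285

Answer: 285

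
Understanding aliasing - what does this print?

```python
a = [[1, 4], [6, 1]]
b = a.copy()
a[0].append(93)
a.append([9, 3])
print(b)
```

Key concept: shallow copy with nested lists.
Step by step:
`a = [[1, 4], [6, 1]]` → a = [[1, 4], [6, 1]]
`b = a.copy()` → b = [[1, 4], [6, 1]]
`a[0].append(93)` → a = [[1, 4, 93], [6, 1]]; b = [[1, 4, 93], [6, 1]]
`a.append([9, 3])` → a = [[1, 4, 93], [6, 1], [9, 3]]
`print(b)` → prints [[1, 4, 93], [6, 1]]

Answer: [[1, 4, 93], [6, 1]]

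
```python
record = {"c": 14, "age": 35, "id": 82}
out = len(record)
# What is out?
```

Trace:
`record = {"c": 14, "age": 35, "id": 82}` → record = {'c': 14, 'age': 35, 'id': 82}
`out = len(record)` → out = 3
So out = 3

Answer: 3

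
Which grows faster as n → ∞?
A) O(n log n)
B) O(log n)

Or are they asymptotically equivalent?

O(n log n) vs O(log n): Higher order terms dominate.

Answer: A) O(n log n) grows faster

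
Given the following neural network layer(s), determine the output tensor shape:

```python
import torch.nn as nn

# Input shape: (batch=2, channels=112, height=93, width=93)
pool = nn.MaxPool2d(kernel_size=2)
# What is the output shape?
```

Input: (2, 112, 93, 93) -> Output: (2, 112, 46, 46)

Answer: (2, 112, 46, 46)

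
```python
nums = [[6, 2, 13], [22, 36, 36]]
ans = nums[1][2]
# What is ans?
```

Trace:
`nums = [[6, 2, 13], [22, 36, 36]]` → nums = [[6, 2, 13], [22, 36, 36]]
`ans = nums[1][2]` → ans = 36
So ans = 36

Answer: 36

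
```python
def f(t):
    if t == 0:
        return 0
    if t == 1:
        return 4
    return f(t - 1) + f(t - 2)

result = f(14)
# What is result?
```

Build up from base cases: f(0)=0, f(1)=4, f(2)=4, f(3)=8, f(4)=12, f(5)=20, f(6)=32, ..., f(14)=1508

Answer: 1508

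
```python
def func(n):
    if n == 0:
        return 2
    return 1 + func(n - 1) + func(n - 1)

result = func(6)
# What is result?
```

func(n) = 1 + 2·func(n-1), func(0)=2. Closed form: (2+1)·2^6 - 1 = 191.

Answer: 191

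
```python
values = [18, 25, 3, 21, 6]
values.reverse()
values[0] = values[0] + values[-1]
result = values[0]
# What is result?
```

Trace:
`values = [18, 25, 3, 21, 6]` → values = [18, 25, 3, 21, 6]
`values.reverse()` → values = [6, 21, 3, 25, 18]
`values[0] = values[0] + values[-1]` → values = [24, 21, 3, 25, 18]
`result = values[0]` → result = 24
So result = 24

Answer: 24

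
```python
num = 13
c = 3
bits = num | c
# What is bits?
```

Trace:
`num = 13` → num = 13
`c = 3` → c = 3
`bits = num | c` → bits = 15
So bits = 15

Answer: 15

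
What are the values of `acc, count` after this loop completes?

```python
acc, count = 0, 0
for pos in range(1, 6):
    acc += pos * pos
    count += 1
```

Sum of squares and count
`acc, count` takes the values: (0, 0) → (1, 0) → (1, 1) → (5, 1) → (5, 2) → (14, 2) → (14, 3) → (30, 3) → (30, 4) → (55, 4) → (55, 5)

Answer: 55, 5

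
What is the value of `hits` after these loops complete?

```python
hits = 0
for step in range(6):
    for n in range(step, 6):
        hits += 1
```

Upper triangle: 6 + 5 + ... + 1
`hits` takes the values: 0 → 1 → 2 → 3 → 4 → 5 → 6 → 7 → 8 → 9 → 10 → 11 → 12 → 13 → 14 → 15 → 16 → 17 → 18 → 19 → 20 → 21

Answer: 21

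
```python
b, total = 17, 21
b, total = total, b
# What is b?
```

Trace:
`b, total = 17, 21` → b = 17; total = 21
`b, total = total, b` → b = 21; total = 17
So b = 21

Answer: 21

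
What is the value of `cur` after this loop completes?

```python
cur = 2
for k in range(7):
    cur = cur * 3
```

Multiply by 3, 7 times: 2 * 3^7 = 4374
`cur` takes the values: 2 → 6 → 18 → 54 → 162 → 486 → 1458 → 4374

Answer: 4374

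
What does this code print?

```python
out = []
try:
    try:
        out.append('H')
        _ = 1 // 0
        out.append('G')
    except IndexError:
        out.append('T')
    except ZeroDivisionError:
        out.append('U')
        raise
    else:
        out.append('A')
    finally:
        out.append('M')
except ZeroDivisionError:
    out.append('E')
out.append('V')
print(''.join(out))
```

Execution trace: 'H' (inner try body) → 'U' (inner except ZeroDivisionError) → 'M' (inner finally) → 'E' (outer except ZeroDivisionError) → 'V' (after the try/except). Output: HUMEV

Answer: HUMEV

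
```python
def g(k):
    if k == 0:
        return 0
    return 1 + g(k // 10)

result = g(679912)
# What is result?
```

Count of digits of 679912: 6

Answer: 6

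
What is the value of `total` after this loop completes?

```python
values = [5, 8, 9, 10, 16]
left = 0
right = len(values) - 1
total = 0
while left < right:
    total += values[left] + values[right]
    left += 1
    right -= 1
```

Sum of pairs from ends
`total` takes the values: 0 → 21 → 39

Answer: 39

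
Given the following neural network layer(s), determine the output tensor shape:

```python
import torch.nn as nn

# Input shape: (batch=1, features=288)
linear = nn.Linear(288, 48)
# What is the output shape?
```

Input: (1, 288) -> Output: (1, 48)

Answer: (1, 48)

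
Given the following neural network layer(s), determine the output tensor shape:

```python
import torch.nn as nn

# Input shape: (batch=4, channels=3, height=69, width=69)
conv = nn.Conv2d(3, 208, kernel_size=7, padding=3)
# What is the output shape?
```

Input: (4, 3, 69, 69) -> Output: (4, 208, 69, 69)

Answer: (4, 208, 69, 69)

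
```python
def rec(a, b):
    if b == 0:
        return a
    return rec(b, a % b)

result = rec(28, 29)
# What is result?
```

rec(28, 29) -> rec(29, 28) -> rec(28, 1) -> rec(1, 0) -> 1

Answer: 1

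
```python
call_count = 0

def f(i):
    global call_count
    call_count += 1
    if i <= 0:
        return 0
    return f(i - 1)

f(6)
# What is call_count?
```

Linear recursion stepping by 1: 7 calls from i=6 down to ≤0.

Answer: 7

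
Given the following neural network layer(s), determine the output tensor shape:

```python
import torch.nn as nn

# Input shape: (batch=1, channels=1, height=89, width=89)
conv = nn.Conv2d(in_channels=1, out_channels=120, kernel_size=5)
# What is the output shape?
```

Input: (1, 1, 89, 89) -> Output: (1, 120, 85, 85)

Answer: (1, 120, 85, 85)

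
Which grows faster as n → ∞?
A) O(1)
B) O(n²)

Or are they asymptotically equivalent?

O(1) vs O(n²): Higher order terms dominate.

Answer: B) O(n²) grows faster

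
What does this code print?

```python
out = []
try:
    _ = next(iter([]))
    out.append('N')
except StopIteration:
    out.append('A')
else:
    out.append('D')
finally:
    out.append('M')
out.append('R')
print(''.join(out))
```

Execution trace: 'A' (except StopIteration) → 'M' (finally) → 'R' (after the try/except). Output: AMR

Answer: AMR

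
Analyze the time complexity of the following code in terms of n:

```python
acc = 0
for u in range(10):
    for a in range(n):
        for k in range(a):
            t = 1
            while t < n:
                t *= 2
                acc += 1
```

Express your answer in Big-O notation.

Each loop level contributes: 1 × n × n × log n. Multiplying the contributions gives O(n^2 log n).

Answer: O(n^2 log n)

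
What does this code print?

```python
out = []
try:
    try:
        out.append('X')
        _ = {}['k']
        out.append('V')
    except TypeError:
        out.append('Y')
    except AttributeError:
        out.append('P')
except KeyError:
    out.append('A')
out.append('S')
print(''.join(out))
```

Execution trace: 'X' (try body) → 'A' (outer except KeyError) → 'S' (after the try/except). Output: XAS

Answer: XAS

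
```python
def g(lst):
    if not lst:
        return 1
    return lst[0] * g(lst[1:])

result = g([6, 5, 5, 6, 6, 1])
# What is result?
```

Product over [6, 5, 5, 6, 6, 1] = 6 * 5 * 5 * 6 * 6 * 1 = 5400

Answer: 5400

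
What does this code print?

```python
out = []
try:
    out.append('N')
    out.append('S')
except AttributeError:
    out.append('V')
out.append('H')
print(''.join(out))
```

Execution trace: 'N' (try body) → 'S' (try body, no exception) → 'H' (after the try/except). Output: NSH

Answer: NSH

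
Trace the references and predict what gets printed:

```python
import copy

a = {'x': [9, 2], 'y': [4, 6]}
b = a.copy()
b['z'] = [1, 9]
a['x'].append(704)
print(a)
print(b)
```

Key concept: shallow copy of dict with mutable values.
Step by step:
`a = {'x': [9, 2], 'y': [4, 6]}` → a = {'x': [9, 2], 'y': [4, 6]}
`b = a.copy()` → b = {'x': [9, 2], 'y': [4, 6]}
`b['z'] = [1, 9]` → b = {'x': [9, 2], 'y': [4, 6], 'z': [1, 9]}
`a['x'].append(704)` → a = {'x': [9, 2, 704], 'y': [4, 6]}; b = {'x': [9, 2, 704], 'y': [4, 6], 'z': [1, 9]}
`print(a)` → prints {'x': [9, 2, 704], 'y': [4, 6]}
`print(b)` → prints {'x': [9, 2, 704], 'y': [4, 6], 'z': [1, 9]}

Answer:
{'x': [9, 2, 704], 'y': [4, 6]}
{'x': [9, 2, 704], 'y': [4, 6], 'z': [1, 9]}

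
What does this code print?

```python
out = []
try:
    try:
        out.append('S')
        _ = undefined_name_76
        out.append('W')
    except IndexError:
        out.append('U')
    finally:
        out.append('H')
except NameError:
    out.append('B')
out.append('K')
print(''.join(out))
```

Execution trace: 'S' (try body) → 'H' (finally) → 'B' (outer except NameError) → 'K' (after the try/except). Output: SHBK

Answer: SHBK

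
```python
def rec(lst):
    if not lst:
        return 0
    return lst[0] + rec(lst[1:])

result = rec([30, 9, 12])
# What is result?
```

30 + 9 + 12 + 0 = 51

Answer: 51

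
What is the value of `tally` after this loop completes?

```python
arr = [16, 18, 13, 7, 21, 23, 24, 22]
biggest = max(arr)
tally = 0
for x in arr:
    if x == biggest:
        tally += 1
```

Count of max value 24 in [16, 18, 13, 7, 21, 23, 24, 22]
`tally` takes the values: 0 → 1

Answer: 1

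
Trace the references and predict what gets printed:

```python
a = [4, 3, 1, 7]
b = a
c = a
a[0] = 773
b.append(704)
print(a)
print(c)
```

Key concept: multiple aliases.
Step by step:
`a = [4, 3, 1, 7]` → a = [4, 3, 1, 7]
`b = a` → b = [4, 3, 1, 7] (same object as a)
`c = a` → c = [4, 3, 1, 7] (same object as a, b)
`a[0] = 773` → a = [773, 3, 1, 7] (same object as b, c); b = [773, 3, 1, 7] (same object as a, c); c = [773, 3, 1, 7] (same object as a, b)
`b.append(704)` → a = [773, 3, 1, 7, 704] (same object as b, c); b = [773, 3, 1, 7, 704] (same object as a, c); c = [773, 3, 1, 7, 704] (same object as a, b)
`print(a)` → prints [773, 3, 1, 7, 704]
`print(c)` → prints [773, 3, 1, 7, 704]

Answer:
[773, 3, 1, 7, 704]
[773, 3, 1, 7, 704]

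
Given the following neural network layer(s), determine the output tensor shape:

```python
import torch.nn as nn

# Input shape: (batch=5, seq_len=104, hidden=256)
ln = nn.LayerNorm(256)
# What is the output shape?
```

Input: (5, 104, 256) -> Output: (5, 104, 256)

Answer: (5, 104, 256)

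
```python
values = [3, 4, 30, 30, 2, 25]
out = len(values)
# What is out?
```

Trace:
`values = [3, 4, 30, 30, 2, 25]` → values = [3, 4, 30, 30, 2, 25]
`out = len(values)` → out = 6
So out = 6

Answer: 6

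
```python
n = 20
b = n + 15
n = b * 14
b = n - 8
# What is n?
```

Trace:
`n = 20` → n = 20
`b = n + 15` → b = 35
`n = b * 14` → n = 490
`b = n - 8` → b = 482
So n = 490

Answer: 490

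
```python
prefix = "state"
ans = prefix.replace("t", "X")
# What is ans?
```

Trace:
`prefix = "state"` → prefix = 'state'
`ans = prefix.replace("t", "X")` → ans = 'sXaXe'
So ans = 'sXaXe'

Answer: 'sXaXe'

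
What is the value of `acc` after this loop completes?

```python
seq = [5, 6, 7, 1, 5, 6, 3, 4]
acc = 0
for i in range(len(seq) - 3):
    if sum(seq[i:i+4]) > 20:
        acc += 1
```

Count windows with sum > 20
`acc` takes the values: 0

Answer: 0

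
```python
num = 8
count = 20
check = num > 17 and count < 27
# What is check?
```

Trace:
`num = 8` → num = 8
`count = 20` → count = 20
`check = num > 17 and count < 27` → check = False
So check = False

Answer: False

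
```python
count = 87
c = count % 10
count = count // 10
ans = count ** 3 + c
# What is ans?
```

Trace:
`count = 87` → count = 87
`c = count % 10` → c = 7
`count = count // 10` → count = 8
`ans = count ** 3 + c` → ans = 519
So ans = 519

Answer: 519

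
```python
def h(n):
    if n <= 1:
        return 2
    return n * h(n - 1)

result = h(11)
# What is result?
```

h(11) = 11 * 10 * 9 * 8 * 7 * 6 * 5 * 4 * 3 * 2 * 2 = 79833600

Answer: 79833600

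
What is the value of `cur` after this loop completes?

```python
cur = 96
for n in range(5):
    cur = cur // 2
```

Halve 5 times: 96 // 2^5 = 3
`cur` takes the values: 96 → 48 → 24 → 12 → 6 → 3

Answer: 3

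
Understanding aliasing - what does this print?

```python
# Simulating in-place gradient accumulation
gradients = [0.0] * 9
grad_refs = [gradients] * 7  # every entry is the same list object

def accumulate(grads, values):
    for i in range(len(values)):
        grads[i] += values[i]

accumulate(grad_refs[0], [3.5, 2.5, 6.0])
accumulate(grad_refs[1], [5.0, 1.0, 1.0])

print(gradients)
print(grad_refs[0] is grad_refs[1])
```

Key concept: gradient accumulation aliasing.
Step by step:
`gradients = [0.0] * 9` → gradients = [0.0, 0.0, 0.0, 0.0, 0.0, 0.0, 0.0, 0.0, 0.0]
`grad_refs = [gradients] * 7` → grad_refs = [[0.0, 0.0, 0.0, 0.0, 0.0, 0.0, 0.0, 0.0, 0.0], [0.0, 0.0, 0.0, 0.0, 0.0, 0.0, 0.0, 0.0, 0.0], [0.0, 0.0, 0.0, 0.0, 0.0, 0.0, 0.0, 0.0, 0.0], [0.0, 0.0, 0.0, 0.0, 0.0, 0.0, 0.0, 0.0, 0.0], [0.0, 0.0, 0.0, 0.0, 0.0, 0.0, 0.0, 0.0, 0.0], [0.0, 0.0, 0.0, 0.0, 0.0, 0.0, 0.0, 0.0, 0.0], [0.0, 0.0, 0.0, 0.0, 0.0, 0.0, 0.0, 0.0, 0.0]]
`accumulate(grad_refs[0], [3.5, 2.5, 6.0])` → gradients = [3.5, 2.5, 6.0, 0.0, 0.0, 0.0, 0.0, 0.0, 0.0]; grad_refs = [[3.5, 2.5, 6.0, 0.0, 0.0, 0.0, 0.0, 0.0, 0.0], [3.5, 2.5, 6.0, 0.0, 0.0, 0.0, 0.0, 0.0, 0.0], [3.5, 2.5, 6.0, 0.0, 0.0, 0.0, 0.0, 0.0, 0.0], [3.5, 2.5, 6.0, 0.0, 0.0, 0.0, 0.0, 0.0, 0.0], [3.5, 2.5, 6.0, 0.0, 0.0, 0.0, 0.0, 0.0, 0.0], [3.5, 2.5, 6.0, 0.0, 0.0, 0.0, 0.0, 0.0, 0.0], [3.5, 2.5, 6.0, 0.0, 0.0, 0.0, 0.0, 0.0, 0.0]]
`accumulate(grad_refs[1], [5.0, 1.0, 1.0])` → gradients = [8.5, 3.5, 7.0, 0.0, 0.0, 0.0, 0.0, 0.0, 0.0]; grad_refs = [[8.5, 3.5, 7.0, 0.0, 0.0, 0.0, 0.0, 0.0, 0.0], [8.5, 3.5, 7.0, 0.0, 0.0, 0.0, 0.0, 0.0, 0.0], [8.5, 3.5, 7.0, 0.0, 0.0, 0.0, 0.0, 0.0, 0.0], [8.5, 3.5, 7.0, 0.0, 0.0, 0.0, 0.0, 0.0, 0.0], [8.5, 3.5, 7.0, 0.0, 0.0, 0.0, 0.0, 0.0, 0.0], [8.5, 3.5, 7.0, 0.0, 0.0, 0.0, 0.0, 0.0, 0.0], [8.5, 3.5, 7.0, 0.0, 0.0, 0.0, 0.0, 0.0, 0.0]]
`print(gradients)` → prints [8.5, 3.5, 7.0, 0.0, 0.0, 0.0, 0.0, 0.0, 0.0]
`print(grad_refs[0] is grad_refs[1])` → prints True

Answer:
[8.5, 3.5, 7.0, 0.0, 0.0, 0.0, 0.0, 0.0, 0.0]
True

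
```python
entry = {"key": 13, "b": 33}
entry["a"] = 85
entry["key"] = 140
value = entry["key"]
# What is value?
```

Trace:
`entry = {"key": 13, "b": 33}` → entry = {'key': 13, 'b': 33}
`entry["a"] = 85` → entry = {'key': 13, 'b': 33, 'a': 85}
`entry["key"] = 140` → entry = {'key': 140, 'b': 33, 'a': 85}
`value = entry["key"]` → value = 140
So value = 140

Answer: 140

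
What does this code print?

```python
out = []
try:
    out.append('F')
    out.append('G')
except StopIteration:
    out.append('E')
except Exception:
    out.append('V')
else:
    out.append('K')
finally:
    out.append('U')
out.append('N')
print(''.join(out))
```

Execution trace: 'F' (try body) → 'G' (try body, no exception) → 'K' (else) → 'U' (finally) → 'N' (after the try/except). Output: FGKUN

Answer: FGKUN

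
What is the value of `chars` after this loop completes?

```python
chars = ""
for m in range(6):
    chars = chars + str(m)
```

Concatenate digits 0 to 5
`chars` takes the values: "" → "0" → "01" → "012" → "0123" → "01234" → "012345"

Answer: "012345"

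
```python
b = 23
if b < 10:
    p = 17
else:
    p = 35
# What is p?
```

Trace:
`b = 23` → b = 23
`if b < 10: ...` → b < 10 is False, take else branch → p = 35
So p = 35

Answer: 35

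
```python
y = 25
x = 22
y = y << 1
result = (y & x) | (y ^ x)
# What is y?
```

Trace:
`y = 25` → y = 25
`x = 22` → x = 22
`y = y << 1` → y = 50
`result = (y & x) | (y ^ x)` → result = 54
So y = 50

Answer: 50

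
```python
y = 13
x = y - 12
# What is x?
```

Trace:
`y = 13` → y = 13
`x = y - 12` → x = 1
So x = 1

Answer: 1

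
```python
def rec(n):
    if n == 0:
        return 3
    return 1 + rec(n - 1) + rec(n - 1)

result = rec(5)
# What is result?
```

rec(n) = 1 + 2·rec(n-1), rec(0)=3. Closed form: (3+1)·2^5 - 1 = 127.

Answer: 127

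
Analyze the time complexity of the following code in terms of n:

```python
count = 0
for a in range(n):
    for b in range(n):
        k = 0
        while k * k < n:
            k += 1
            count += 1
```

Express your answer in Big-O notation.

Each loop level contributes: n × n × √n. Multiplying the contributions gives O(n^2√n).

Answer: O(n^2√n)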